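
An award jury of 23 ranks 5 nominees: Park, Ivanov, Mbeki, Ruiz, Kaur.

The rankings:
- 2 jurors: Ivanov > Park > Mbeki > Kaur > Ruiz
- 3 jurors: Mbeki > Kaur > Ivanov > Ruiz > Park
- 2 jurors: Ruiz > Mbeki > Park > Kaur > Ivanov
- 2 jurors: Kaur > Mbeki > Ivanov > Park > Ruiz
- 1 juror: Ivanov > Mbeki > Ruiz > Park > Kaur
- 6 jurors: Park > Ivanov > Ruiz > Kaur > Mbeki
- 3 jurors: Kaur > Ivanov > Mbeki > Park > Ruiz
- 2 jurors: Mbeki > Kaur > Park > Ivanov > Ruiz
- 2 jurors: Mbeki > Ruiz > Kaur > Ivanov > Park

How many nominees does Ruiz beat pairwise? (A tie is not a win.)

Ruiz against each rival (23 jurors):
Ruiz vs Park: Ruiz preferred on 3+2+1+2 = 8 ballots; Park wins 15–8.
Ruiz vs Ivanov: Ruiz is ranked higher on 2+2 = 4 ballots, Ivanov on 19. Ivanov wins 19–4.
Ruiz vs Mbeki: Mbeki wins 15–8.
Ruiz vs Kaur: Kaur wins 12–11.
Ruiz beats no one; loses to Park, Ivanov, Mbeki, Kaur — 0 pairwise wins.

0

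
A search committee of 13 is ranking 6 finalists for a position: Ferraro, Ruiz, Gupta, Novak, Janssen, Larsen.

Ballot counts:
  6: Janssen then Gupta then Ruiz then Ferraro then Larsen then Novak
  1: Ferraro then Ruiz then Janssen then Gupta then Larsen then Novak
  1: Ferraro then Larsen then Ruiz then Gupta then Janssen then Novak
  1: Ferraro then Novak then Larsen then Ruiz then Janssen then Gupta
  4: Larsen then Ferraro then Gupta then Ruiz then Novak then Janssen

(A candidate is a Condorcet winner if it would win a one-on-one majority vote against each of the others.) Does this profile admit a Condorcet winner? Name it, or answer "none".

Check each pair by majority over 13 ballots:
Ferraro–Ruiz: Ferraro 7–6.
Ferraro vs Gupta: 7 to 6, Ferraro.
Ferraro–Novak: Ferraro 13–0.
Ferraro–Janssen: Ferraro 7–6.
Ferraro vs Larsen: Ferraro, 9–4.
Ruiz–Gupta: Gupta 10–3.
Ruiz vs Novak: Ruiz preferred on 6+1+1+4 = 12 ballots; Ruiz wins 12–1.
Ruiz vs Janssen: Ruiz wins 7–6.
Ruiz vs Larsen: Ruiz is ranked higher on 6+1 = 7 ballots, Larsen on 6. Ruiz wins 7–6.
Gupta–Novak: Gupta 12–1.
Gupta vs Janssen: 1+4 = 5 for Gupta, 8 for Janssen — Janssen by 8–5.
Gupta vs Larsen: Gupta, 7–6.
Novak–Janssen: Janssen 8–5.
Novak vs Larsen: 1 for Novak, 12 for Larsen — Larsen by 12–1.
Janssen vs Larsen: Janssen is ranked higher on 6+1 = 7 ballots, Larsen on 6. Janssen wins 7–6.
Ferraro wins every pairwise contest, so Ferraro is the Condorcet winner.

Ferraro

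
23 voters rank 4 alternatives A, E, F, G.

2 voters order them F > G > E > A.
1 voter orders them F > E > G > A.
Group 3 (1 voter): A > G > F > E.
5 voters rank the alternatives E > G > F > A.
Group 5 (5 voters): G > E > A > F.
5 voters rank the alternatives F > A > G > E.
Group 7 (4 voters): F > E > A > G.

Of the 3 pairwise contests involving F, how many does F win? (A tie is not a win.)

3

F against each rival (23 voters):
F vs A: 2+1+5+5+4 = 17 for F, 6 for A — F by 17–6.
F vs E: F wins 13–10.
F vs G: 12 to 11, F.
F beats A, E, G — 3 pairwise wins.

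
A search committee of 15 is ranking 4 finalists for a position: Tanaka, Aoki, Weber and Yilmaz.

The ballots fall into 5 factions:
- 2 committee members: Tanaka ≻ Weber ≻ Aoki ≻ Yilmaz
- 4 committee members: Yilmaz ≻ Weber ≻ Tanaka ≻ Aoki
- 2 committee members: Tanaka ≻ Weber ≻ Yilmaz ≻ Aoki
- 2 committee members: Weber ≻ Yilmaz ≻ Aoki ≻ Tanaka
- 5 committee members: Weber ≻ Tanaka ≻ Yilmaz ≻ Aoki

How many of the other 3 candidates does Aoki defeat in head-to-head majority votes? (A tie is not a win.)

Aoki against each rival (15 committee members):
Aoki vs Tanaka: Tanaka wins 13–2.
Aoki vs Weber: Aoki preferred on 0 ballots; Weber wins 15–0.
Aoki vs Yilmaz: Yilmaz, 13–2.
Aoki beats no one; loses to Tanaka, Weber, Yilmaz — 0 pairwise wins.

0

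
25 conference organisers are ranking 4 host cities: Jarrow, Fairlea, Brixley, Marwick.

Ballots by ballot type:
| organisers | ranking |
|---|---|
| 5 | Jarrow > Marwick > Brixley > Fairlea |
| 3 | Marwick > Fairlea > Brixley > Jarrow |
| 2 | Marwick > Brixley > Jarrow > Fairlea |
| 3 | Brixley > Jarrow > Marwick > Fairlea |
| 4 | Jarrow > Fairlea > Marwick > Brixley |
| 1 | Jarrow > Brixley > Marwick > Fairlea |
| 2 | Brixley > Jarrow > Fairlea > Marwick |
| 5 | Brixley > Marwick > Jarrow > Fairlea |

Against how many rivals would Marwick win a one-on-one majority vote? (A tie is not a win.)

2

Marwick against each rival (25 organisers):
Marwick vs Jarrow: Jarrow wins 15–10.
Marwick–Fairlea: Marwick 19–6.
Marwick vs Brixley: Marwick, 14–11.
Marwick beats Fairlea, Brixley; loses to Jarrow — 2 pairwise wins.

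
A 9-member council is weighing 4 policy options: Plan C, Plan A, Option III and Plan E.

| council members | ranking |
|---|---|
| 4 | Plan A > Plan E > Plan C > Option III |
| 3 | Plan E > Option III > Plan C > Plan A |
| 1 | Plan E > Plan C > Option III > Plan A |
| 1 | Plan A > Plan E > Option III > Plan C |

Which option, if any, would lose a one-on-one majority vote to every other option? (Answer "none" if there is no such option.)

Head-to-head results (9 council members):
Plan C vs Plan A: Plan A wins 5–4.
Plan C vs Option III: 5 to 4, Plan C.
Plan C–Plan E: Plan E 9–0.
Plan A vs Option III: Plan A is ranked higher on 4+1 = 5 ballots, Option III on 4. Plan A wins 5–4.
Plan A vs Plan E: 5 to 4, Plan A.
Option III vs Plan E: Option III is ranked higher on 0 ballots, Plan E on 9. Plan E wins 9–0.
Option III is beaten in every head-to-head and is the Condorcet loser.

Option III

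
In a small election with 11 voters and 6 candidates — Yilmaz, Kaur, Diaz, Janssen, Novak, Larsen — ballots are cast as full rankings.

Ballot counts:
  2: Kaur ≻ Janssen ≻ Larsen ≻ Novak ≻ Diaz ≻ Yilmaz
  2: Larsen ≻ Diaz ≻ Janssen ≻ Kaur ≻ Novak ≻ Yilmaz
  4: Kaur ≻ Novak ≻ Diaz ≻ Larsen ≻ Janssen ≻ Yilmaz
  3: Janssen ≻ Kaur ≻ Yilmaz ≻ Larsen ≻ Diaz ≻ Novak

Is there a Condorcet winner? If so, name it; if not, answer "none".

Kaur

Check each pair by majority over 11 ballots:
Yilmaz–Kaur: Kaur 11–0.
Yilmaz vs Diaz: Diaz, 8–3.
Yilmaz–Janssen: Janssen 11–0.
Yilmaz vs Novak: Novak, 8–3.
Yilmaz–Larsen: Larsen 8–3.
Kaur vs Diaz: Kaur wins 9–2.
Kaur–Janssen: Kaur 6–5.
Kaur–Novak: Kaur 11–0.
Kaur vs Larsen: Kaur, 9–2.
Diaz–Janssen: Diaz 6–5.
Diaz vs Novak: Novak, 6–5.
Diaz vs Larsen: Larsen, 7–4.
Janssen vs Novak: Janssen, 7–4.
Janssen vs Larsen: Larsen wins 6–5.
Novak–Larsen: Larsen 7–4.
Kaur defeats every rival head-to-head and is the Condorcet winner.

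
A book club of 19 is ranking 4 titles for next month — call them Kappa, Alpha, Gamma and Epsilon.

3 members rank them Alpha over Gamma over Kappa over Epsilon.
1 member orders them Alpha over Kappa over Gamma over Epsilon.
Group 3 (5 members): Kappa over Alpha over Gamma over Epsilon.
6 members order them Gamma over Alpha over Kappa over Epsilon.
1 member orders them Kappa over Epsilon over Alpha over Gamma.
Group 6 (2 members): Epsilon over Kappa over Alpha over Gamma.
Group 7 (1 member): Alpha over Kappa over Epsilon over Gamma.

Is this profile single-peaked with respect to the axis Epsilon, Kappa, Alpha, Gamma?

yes

Axis positions: Epsilon=1, Kappa=2, Alpha=3, Gamma=4.
Group 1 (peak Alpha at position 3): ranking walks positions 3-4-2-1, expanding outward from the peak — single-peaked.
Group 2 (peak Alpha at position 3): ranking walks positions 3-2-4-1, expanding outward from the peak — single-peaked.
Group 3 (peak Kappa at position 2): ranking walks positions 2-3-4-1, expanding outward from the peak — single-peaked.
Group 4 (peak Gamma at position 4): ranking walks positions 4-3-2-1, expanding outward from the peak — single-peaked.
Group 5 (peak Kappa at position 2): ranking walks positions 2-1-3-4, expanding outward from the peak — single-peaked.
Group 6 (peak Epsilon at position 1): ranking walks positions 1-2-3-4, expanding outward from the peak — single-peaked.
Group 7 (peak Alpha at position 3): ranking walks positions 3-2-1-4, expanding outward from the peak — single-peaked.
Every ranking is single-peaked on this axis.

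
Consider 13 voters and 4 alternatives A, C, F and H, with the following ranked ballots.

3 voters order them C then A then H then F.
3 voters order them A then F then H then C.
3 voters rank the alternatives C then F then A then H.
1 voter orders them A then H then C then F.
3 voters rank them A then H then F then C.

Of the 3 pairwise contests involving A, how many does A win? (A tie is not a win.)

3

A against each rival (13 voters):
A vs C: A, 7–6.
A vs F: A wins 10–3.
A vs H: 13 to 0, A.
A beats C, F, H — 3 pairwise wins.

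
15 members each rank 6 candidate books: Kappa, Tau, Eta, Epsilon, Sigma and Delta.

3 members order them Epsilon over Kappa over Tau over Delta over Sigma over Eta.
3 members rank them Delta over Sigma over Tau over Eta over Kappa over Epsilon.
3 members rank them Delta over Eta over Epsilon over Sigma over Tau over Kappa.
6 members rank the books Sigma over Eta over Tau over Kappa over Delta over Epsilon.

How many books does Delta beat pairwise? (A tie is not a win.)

Delta against each rival (15 members):
Delta vs Kappa: 6 to 9, Kappa.
Delta–Tau: Tau 9–6.
Delta vs Eta: 9 to 6, Delta.
Delta vs Epsilon: Delta preferred on 3+3+6 = 12 ballots; Delta wins 12–3.
Delta vs Sigma: Delta, 9–6.
Delta beats Eta, Epsilon, Sigma; loses to Kappa, Tau — 3 pairwise wins.

3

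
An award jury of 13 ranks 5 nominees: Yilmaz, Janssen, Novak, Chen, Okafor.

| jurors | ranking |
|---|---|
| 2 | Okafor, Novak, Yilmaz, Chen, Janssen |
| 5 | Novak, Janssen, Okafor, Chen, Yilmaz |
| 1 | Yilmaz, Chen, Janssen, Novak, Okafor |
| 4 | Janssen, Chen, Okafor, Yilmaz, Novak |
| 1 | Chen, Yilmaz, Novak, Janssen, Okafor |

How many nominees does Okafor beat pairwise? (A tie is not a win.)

2

Okafor against each rival (13 jurors):
Okafor vs Yilmaz: Okafor, 11–2.
Okafor vs Janssen: 2 to 11, Janssen.
Okafor–Novak: Novak 7–6.
Okafor vs Chen: Okafor preferred on 2+5 = 7 ballots; Okafor wins 7–6.
Okafor beats Yilmaz, Chen; loses to Janssen, Novak — 2 pairwise wins.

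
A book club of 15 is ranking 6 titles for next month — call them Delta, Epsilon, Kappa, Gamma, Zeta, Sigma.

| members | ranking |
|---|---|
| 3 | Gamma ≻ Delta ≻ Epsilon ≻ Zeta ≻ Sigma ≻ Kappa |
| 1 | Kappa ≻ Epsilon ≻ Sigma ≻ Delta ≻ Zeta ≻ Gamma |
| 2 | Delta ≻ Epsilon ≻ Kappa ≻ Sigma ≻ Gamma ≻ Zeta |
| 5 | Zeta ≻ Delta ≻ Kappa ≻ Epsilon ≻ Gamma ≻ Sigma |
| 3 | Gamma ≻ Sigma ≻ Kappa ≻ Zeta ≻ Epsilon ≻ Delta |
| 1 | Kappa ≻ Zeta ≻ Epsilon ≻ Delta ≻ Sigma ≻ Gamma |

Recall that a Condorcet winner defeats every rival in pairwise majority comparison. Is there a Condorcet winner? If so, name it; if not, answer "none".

Check each pair by majority over 15 ballots:
Delta vs Epsilon: Delta wins 10–5.
Delta vs Kappa: Delta, 10–5.
Delta vs Gamma: Delta is ranked higher on 1+2+5+1 = 9 ballots, Gamma on 6. Delta wins 9–6.
Delta vs Zeta: Delta preferred on 3+1+2 = 6 ballots; Zeta wins 9–6.
Delta vs Sigma: 3+2+5+1 = 11 for Delta, 4 for Sigma — Delta by 11–4.
Epsilon vs Kappa: 5 to 10, Kappa.
Epsilon vs Gamma: Epsilon preferred on 1+2+5+1 = 9 ballots; Epsilon wins 9–6.
Epsilon vs Zeta: Zeta wins 9–6.
Epsilon vs Sigma: Epsilon, 12–3.
Kappa vs Gamma: Kappa preferred on 1+2+5+1 = 9 ballots; Kappa wins 9–6.
Kappa vs Zeta: Kappa preferred on 1+2+3+1 = 7 ballots; Zeta wins 8–7.
Kappa vs Sigma: Kappa is ranked higher on 1+2+5+1 = 9 ballots, Sigma on 6. Kappa wins 9–6.
Gamma vs Zeta: Gamma, 8–7.
Gamma vs Sigma: Gamma is ranked higher on 3+5+3 = 11 ballots, Sigma on 4. Gamma wins 11–4.
Zeta vs Sigma: 9 to 6, Zeta.
Each book drops at least one matchup (Delta loses to Zeta; Epsilon loses to Delta; Kappa loses to Delta; Gamma loses to Delta; Zeta loses to Gamma; Sigma loses to Delta); the cycle Delta beats Gamma beats Zeta beats Delta rules out a Condorcet winner.

none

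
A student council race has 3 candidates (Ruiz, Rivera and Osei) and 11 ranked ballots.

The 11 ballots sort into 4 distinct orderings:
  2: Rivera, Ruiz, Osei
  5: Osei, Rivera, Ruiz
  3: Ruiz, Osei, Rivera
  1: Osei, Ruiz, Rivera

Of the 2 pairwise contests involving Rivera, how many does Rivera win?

1

Rivera against each rival (11 voters):
Rivera–Ruiz: Rivera 7–4.
Rivera vs Osei: Rivera is ranked higher on 2 ballots, Osei on 9. Osei wins 9–2.
Rivera beats Ruiz; loses to Osei — 1 pairwise win.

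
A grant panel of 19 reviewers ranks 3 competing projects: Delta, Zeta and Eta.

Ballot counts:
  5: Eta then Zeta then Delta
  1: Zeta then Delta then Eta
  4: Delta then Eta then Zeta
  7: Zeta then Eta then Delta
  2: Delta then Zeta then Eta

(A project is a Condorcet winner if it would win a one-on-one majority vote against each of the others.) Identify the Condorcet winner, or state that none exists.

Head-to-head results (19 reviewers):
Delta vs Zeta: Delta is ranked higher on 4+2 = 6 ballots, Zeta on 13. Zeta wins 13–6.
Delta vs Eta: 1+4+2 = 7 for Delta, 12 for Eta — Eta by 12–7.
Zeta vs Eta: 1+7+2 = 10 for Zeta, 9 for Eta — Zeta by 10–9.
Zeta wins every pairwise contest, so Zeta is the Condorcet winner.

Zeta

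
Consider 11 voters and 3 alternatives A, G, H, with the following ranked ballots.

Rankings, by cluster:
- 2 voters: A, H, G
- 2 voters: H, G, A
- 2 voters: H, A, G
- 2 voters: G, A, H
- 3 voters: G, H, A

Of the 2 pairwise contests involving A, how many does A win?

0

A against each rival (11 voters):
A vs G: G wins 7–4.
A vs H: A is ranked higher on 2+2 = 4 ballots, H on 7. H wins 7–4.
A beats no one; loses to G, H — 0 pairwise wins.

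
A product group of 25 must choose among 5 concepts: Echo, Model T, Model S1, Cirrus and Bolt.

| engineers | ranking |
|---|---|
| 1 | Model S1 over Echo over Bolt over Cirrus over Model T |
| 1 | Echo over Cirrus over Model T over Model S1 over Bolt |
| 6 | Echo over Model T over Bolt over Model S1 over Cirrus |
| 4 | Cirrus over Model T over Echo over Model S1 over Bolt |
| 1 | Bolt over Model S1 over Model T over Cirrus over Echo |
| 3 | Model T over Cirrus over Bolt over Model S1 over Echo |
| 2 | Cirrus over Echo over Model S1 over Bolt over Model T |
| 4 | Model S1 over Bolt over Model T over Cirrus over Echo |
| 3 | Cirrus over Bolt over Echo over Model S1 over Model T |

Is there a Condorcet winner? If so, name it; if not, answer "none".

none

Check each pair by majority over 25 ballots:
Echo vs Model T: Echo is ranked higher on 1+1+6+2+3 = 13 ballots, Model T on 12. Echo wins 13–12.
Echo vs Model S1: 16 to 9, Echo.
Echo vs Cirrus: Echo preferred on 1+1+6 = 8 ballots; Cirrus wins 17–8.
Echo vs Bolt: Echo is ranked higher on 1+1+6+4+2 = 14 ballots, Bolt on 11. Echo wins 14–11.
Model T vs Model S1: 1+6+4+3 = 14 for Model T, 11 for Model S1 — Model T by 14–11.
Model T vs Cirrus: Model T preferred on 6+1+3+4 = 14 ballots; Model T wins 14–11.
Model T vs Bolt: 1+6+4+3 = 14 for Model T, 11 for Bolt — Model T by 14–11.
Model S1 vs Cirrus: 12 to 13, Cirrus.
Model S1 vs Bolt: Model S1 preferred on 1+1+4+2+4 = 12 ballots; Bolt wins 13–12.
Cirrus vs Bolt: Cirrus preferred on 1+4+3+2+3 = 13 ballots; Cirrus wins 13–12.
Every design loses at least once (Echo loses to Cirrus; Model T loses to Echo; Model S1 loses to Echo; Cirrus loses to Model T; Bolt loses to Echo). The majority relation contains the cycle Echo beats Model T beats Cirrus beats Echo, so there is no Condorcet winner.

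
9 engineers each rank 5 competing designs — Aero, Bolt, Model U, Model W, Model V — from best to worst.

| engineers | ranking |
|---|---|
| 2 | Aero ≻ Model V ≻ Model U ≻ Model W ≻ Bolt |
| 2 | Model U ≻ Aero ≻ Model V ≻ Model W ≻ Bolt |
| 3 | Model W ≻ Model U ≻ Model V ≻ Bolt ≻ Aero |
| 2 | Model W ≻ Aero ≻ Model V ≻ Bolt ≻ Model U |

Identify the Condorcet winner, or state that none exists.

Model W

Check each pair by majority over 9 ballots:
Aero vs Bolt: Aero preferred on 2+2+2 = 6 ballots; Aero wins 6–3.
Aero vs Model U: Model U wins 5–4.
Aero vs Model W: Model W, 5–4.
Aero vs Model V: Aero wins 6–3.
Bolt vs Model U: Model U wins 7–2.
Bolt vs Model W: 0 for Bolt, 9 for Model W — Model W by 9–0.
Bolt–Model V: Model V 9–0.
Model U vs Model W: Model W wins 5–4.
Model U vs Model V: Model U, 5–4.
Model W vs Model V: 5 to 4, Model W.
Model W defeats every rival head-to-head and is the Condorcet winner.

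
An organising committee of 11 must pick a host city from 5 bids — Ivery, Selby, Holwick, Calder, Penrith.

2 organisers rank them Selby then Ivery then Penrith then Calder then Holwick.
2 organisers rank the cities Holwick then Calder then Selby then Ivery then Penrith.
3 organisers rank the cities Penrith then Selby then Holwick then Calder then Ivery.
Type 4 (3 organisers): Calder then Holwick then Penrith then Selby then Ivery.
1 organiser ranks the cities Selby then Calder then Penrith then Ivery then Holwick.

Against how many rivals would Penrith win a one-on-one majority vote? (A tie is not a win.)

Penrith against each rival (11 organisers):
Penrith vs Ivery: 7 to 4, Penrith.
Penrith vs Selby: 6 to 5, Penrith.
Penrith vs Holwick: 6 to 5, Penrith.
Penrith vs Calder: Penrith preferred on 2+3 = 5 ballots; Calder wins 6–5.
Penrith beats Ivery, Selby, Holwick; loses to Calder — 3 pairwise wins.

3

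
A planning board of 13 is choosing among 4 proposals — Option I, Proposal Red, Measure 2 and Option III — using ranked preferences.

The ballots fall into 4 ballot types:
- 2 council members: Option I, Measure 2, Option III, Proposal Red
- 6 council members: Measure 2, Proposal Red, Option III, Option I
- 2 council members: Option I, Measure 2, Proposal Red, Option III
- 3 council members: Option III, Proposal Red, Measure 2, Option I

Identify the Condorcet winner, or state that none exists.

Head-to-head results (13 council members):
Option I vs Proposal Red: Option I preferred on 2+2 = 4 ballots; Proposal Red wins 9–4.
Option I vs Measure 2: Option I is ranked higher on 2+2 = 4 ballots, Measure 2 on 9. Measure 2 wins 9–4.
Option I vs Option III: Option I is ranked higher on 2+2 = 4 ballots, Option III on 9. Option III wins 9–4.
Proposal Red vs Measure 2: Proposal Red is ranked higher on 3 ballots, Measure 2 on 10. Measure 2 wins 10–3.
Proposal Red vs Option III: Proposal Red is ranked higher on 6+2 = 8 ballots, Option III on 5. Proposal Red wins 8–5.
Measure 2 vs Option III: 2+6+2 = 10 for Measure 2, 3 for Option III — Measure 2 by 10–3.
Measure 2 defeats every rival head-to-head and is the Condorcet winner.

Measure 2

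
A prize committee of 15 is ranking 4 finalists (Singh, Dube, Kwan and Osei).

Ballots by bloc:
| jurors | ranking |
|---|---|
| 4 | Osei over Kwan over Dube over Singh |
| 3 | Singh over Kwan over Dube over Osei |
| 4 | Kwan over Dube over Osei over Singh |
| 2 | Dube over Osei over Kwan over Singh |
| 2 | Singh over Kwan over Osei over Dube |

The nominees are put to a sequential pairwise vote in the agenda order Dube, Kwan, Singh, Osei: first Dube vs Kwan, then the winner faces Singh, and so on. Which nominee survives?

Round 1: Dube vs Kwan — 2–13, Kwan advances.
Round 2: Kwan vs Singh — 10–5, Kwan advances.
Round 3: Kwan vs Osei — 9–6, Kwan advances.
The agenda winner is Kwan.

Kwan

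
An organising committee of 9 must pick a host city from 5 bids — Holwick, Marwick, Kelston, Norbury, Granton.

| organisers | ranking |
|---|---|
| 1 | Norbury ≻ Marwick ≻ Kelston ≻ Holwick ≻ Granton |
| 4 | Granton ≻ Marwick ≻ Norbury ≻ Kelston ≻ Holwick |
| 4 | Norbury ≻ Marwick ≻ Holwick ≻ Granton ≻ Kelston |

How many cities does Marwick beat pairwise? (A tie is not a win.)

Marwick against each rival (9 organisers):
Marwick–Holwick: Marwick 9–0.
Marwick–Kelston: Marwick 9–0.
Marwick vs Norbury: Norbury, 5–4.
Marwick–Granton: Marwick 5–4.
Marwick beats Holwick, Kelston, Granton; loses to Norbury — 3 pairwise wins.

3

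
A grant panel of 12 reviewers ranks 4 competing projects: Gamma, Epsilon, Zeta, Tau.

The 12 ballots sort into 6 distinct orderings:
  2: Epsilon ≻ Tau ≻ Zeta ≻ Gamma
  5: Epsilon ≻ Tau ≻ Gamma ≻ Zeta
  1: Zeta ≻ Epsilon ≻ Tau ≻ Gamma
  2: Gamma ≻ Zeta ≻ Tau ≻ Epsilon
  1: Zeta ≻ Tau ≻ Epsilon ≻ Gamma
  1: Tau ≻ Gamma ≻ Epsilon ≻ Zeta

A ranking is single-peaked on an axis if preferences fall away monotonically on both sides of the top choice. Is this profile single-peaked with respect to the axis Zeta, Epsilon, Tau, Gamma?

no

Axis positions: Zeta=1, Epsilon=2, Tau=3, Gamma=4.
Group 1 (peak Epsilon at position 2): ranking walks positions 2-3-1-4, expanding outward from the peak — single-peaked.
Group 2 (peak Epsilon at position 2): ranking walks positions 2-3-4-1, expanding outward from the peak — single-peaked.
Group 3 (peak Zeta at position 1): ranking walks positions 1-2-3-4, expanding outward from the peak — single-peaked.
Group 4: ranking walks positions 4-1-3-2; Zeta is ranked above Tau even though Tau lies between Zeta and the peak Gamma on the axis — preferences dip and rise again. Not single-peaked.
Group 5: ranking walks positions 1-3-2-4; Tau is ranked above Epsilon even though Epsilon lies between Tau and the peak Zeta on the axis — preferences dip and rise again. Not single-peaked.
Group 6 (peak Tau at position 3): ranking walks positions 3-4-2-1, expanding outward from the peak — single-peaked.
Group 4 violates single-peakedness, so the profile is not single-peaked on this axis.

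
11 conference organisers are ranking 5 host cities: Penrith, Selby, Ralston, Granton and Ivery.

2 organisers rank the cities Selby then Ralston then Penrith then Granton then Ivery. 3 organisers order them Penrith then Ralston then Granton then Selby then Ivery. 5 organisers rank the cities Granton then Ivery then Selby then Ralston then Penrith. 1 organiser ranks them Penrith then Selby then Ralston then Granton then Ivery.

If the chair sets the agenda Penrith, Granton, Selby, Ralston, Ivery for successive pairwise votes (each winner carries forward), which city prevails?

Round 1: Penrith vs Granton — 6–5, Penrith advances.
Round 2: Penrith vs Selby — 4–7, Selby advances.
Round 3: Selby vs Ralston — 8–3, Selby advances.
Round 4: Selby vs Ivery — 6–5, Selby advances.
Selby survives the agenda.

Selby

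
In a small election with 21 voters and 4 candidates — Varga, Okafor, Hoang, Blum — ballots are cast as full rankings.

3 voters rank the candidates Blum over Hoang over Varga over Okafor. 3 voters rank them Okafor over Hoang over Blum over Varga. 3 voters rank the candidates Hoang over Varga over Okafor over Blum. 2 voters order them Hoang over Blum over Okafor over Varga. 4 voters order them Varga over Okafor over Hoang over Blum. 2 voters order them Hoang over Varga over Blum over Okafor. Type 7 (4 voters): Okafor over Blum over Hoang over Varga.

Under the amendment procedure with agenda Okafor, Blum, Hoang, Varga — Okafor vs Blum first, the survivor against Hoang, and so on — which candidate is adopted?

Round 1: Okafor vs Blum — 14–7, Okafor advances.
Round 2: Okafor vs Hoang — 11–10, Okafor advances.
Round 3: Okafor vs Varga — 9–12, Varga advances.
Varga survives the agenda.

Varga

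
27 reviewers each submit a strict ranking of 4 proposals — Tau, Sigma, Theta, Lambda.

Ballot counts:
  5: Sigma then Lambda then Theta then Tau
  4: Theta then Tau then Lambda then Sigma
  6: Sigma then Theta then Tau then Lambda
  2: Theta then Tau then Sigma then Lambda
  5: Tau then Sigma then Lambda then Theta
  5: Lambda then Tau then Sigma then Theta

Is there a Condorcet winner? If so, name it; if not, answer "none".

Pairwise majorities:
Tau vs Sigma: Tau preferred on 4+2+5+5 = 16 ballots; Tau wins 16–11.
Tau vs Theta: Tau is ranked higher on 5+5 = 10 ballots, Theta on 17. Theta wins 17–10.
Tau vs Lambda: Tau preferred on 4+6+2+5 = 17 ballots; Tau wins 17–10.
Sigma vs Theta: 5+6+5+5 = 21 for Sigma, 6 for Theta — Sigma by 21–6.
Sigma vs Lambda: Sigma is ranked higher on 5+6+2+5 = 18 ballots, Lambda on 9. Sigma wins 18–9.
Theta vs Lambda: Theta preferred on 4+6+2 = 12 ballots; Lambda wins 15–12.
Every project loses at least once (Tau loses to Theta; Sigma loses to Tau; Theta loses to Sigma; Lambda loses to Tau). The majority relation contains the cycle Tau > Sigma > Theta > Tau, so there is no Condorcet winner.

none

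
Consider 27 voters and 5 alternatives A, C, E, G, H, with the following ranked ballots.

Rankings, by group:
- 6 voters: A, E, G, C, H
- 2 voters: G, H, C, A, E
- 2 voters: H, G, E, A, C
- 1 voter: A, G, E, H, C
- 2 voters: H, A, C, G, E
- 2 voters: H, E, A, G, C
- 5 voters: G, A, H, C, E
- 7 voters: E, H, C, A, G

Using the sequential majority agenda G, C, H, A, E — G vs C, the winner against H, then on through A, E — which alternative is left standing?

A

Round 1: G vs C — 18–9, G advances.
Round 2: G vs H — 14–13, G advances.
Round 3: G vs A — 9–18, A advances.
Round 4: A vs E — 16–11, A advances.
The agenda winner is A.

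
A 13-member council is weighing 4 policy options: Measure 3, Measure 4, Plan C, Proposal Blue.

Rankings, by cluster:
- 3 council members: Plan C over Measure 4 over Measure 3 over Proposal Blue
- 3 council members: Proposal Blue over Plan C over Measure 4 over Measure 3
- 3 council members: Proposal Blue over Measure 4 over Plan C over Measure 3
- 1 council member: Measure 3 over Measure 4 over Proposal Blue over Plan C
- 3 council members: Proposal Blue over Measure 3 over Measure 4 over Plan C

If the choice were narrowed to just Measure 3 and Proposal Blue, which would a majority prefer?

Ballots ranking Measure 3 above Proposal Blue: 3 + 1 = 4.
Ballots ranking Proposal Blue above Measure 3: 13 − 4 = 9.
Proposal Blue wins the head-to-head 9–4.

Proposal Blue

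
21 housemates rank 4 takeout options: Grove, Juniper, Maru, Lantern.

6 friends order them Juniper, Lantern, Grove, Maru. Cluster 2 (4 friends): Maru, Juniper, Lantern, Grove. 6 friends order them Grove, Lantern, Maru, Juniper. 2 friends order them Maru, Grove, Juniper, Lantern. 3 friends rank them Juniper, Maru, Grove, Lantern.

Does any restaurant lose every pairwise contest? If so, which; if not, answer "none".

none

Pairwise majorities:
Grove vs Juniper: Juniper wins 13–8.
Grove vs Maru: 6+6 = 12 for Grove, 9 for Maru — Grove by 12–9.
Grove vs Lantern: 6+2+3 = 11 for Grove, 10 for Lantern — Grove by 11–10.
Juniper vs Maru: Juniper is ranked higher on 6+3 = 9 ballots, Maru on 12. Maru wins 12–9.
Juniper–Lantern: Juniper 15–6.
Maru vs Lantern: Lantern wins 12–9.
No restaurant is winless: Grove beats Maru; Juniper beats Grove; Maru beats Juniper; Lantern beats Maru. There is no Condorcet loser.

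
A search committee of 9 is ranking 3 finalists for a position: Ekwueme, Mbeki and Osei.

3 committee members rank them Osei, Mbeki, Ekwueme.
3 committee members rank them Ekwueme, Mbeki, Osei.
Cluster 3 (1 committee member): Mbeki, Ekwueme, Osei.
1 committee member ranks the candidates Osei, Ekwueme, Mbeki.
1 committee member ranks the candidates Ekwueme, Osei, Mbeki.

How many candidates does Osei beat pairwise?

1

Osei against each rival (9 committee members):
Osei vs Ekwueme: Ekwueme, 5–4.
Osei vs Mbeki: Osei preferred on 3+1+1 = 5 ballots; Osei wins 5–4.
Osei beats Mbeki; loses to Ekwueme — 1 pairwise win.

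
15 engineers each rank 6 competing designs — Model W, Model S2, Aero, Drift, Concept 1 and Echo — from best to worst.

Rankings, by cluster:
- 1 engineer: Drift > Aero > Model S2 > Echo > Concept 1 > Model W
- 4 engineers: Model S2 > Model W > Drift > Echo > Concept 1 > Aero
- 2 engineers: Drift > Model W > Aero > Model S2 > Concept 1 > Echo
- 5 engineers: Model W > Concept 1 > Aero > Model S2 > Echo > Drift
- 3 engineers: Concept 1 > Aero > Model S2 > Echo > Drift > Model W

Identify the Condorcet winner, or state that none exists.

Pairwise majorities:
Model W vs Model S2: Model W preferred on 2+5 = 7 ballots; Model S2 wins 8–7.
Model W vs Aero: Model W wins 11–4.
Model W vs Drift: Model W wins 9–6.
Model W vs Concept 1: Model W preferred on 4+2+5 = 11 ballots; Model W wins 11–4.
Model W–Echo: Model W 11–4.
Model S2 vs Aero: Model S2 preferred on 4 ballots; Aero wins 11–4.
Model S2 vs Drift: Model S2 is ranked higher on 4+5+3 = 12 ballots, Drift on 3. Model S2 wins 12–3.
Model S2 vs Concept 1: 1+4+2 = 7 for Model S2, 8 for Concept 1 — Concept 1 by 8–7.
Model S2 vs Echo: Model S2 preferred on 1+4+2+5+3 = 15 ballots; Model S2 wins 15–0.
Aero vs Drift: 5+3 = 8 for Aero, 7 for Drift — Aero by 8–7.
Aero–Concept 1: Concept 1 12–3.
Aero vs Echo: 11 to 4, Aero.
Drift vs Concept 1: Drift is ranked higher on 1+4+2 = 7 ballots, Concept 1 on 8. Concept 1 wins 8–7.
Drift vs Echo: Drift preferred on 1+4+2 = 7 ballots; Echo wins 8–7.
Concept 1–Echo: Concept 1 10–5.
Every design loses at least once (Model W loses to Model S2; Model S2 loses to Aero; Aero loses to Model W; Drift loses to Model W; Concept 1 loses to Model W; Echo loses to Model W). The majority relation contains the cycle Model W → Aero → Model S2 → Model W, so there is no Condorcet winner.

none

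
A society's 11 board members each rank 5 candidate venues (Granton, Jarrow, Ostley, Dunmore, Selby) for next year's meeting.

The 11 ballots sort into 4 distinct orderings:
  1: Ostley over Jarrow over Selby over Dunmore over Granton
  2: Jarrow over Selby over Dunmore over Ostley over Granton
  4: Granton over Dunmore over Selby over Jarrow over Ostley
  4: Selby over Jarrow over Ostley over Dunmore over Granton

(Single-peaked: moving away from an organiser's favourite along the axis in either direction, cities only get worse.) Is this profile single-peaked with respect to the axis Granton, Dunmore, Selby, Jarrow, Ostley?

Axis positions: Granton=1, Dunmore=2, Selby=3, Jarrow=4, Ostley=5.
Cluster 1 (peak Ostley at position 5): ranking walks positions 5-4-3-2-1, expanding outward from the peak — single-peaked.
Cluster 2 (peak Jarrow at position 4): ranking walks positions 4-3-2-5-1, expanding outward from the peak — single-peaked.
Cluster 3 (peak Granton at position 1): ranking walks positions 1-2-3-4-5, expanding outward from the peak — single-peaked.
Cluster 4 (peak Selby at position 3): ranking walks positions 3-4-5-2-1, expanding outward from the peak — single-peaked.
Every ranking is single-peaked on this axis.

yes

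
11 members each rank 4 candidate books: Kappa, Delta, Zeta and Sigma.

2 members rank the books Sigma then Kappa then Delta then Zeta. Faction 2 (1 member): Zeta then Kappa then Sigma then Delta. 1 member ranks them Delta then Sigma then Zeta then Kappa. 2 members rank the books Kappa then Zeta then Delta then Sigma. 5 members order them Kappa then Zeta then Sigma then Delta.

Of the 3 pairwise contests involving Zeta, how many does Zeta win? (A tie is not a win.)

Zeta against each rival (11 members):
Zeta vs Kappa: Kappa, 9–2.
Zeta vs Delta: Zeta wins 8–3.
Zeta vs Sigma: 8 to 3, Zeta.
Zeta beats Delta, Sigma; loses to Kappa — 2 pairwise wins.

2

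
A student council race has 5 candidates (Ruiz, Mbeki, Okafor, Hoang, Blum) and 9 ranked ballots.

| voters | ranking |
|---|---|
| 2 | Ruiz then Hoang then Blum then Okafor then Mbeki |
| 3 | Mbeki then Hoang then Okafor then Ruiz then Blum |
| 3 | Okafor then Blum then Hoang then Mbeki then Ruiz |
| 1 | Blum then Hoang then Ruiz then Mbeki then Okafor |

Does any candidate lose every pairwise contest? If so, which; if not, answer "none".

none

Pairwise majorities:
Ruiz vs Mbeki: Mbeki wins 6–3.
Ruiz vs Okafor: Okafor wins 6–3.
Ruiz vs Hoang: 2 to 7, Hoang.
Ruiz–Blum: Ruiz 5–4.
Mbeki–Okafor: Okafor 5–4.
Mbeki–Hoang: Hoang 6–3.
Mbeki vs Blum: Mbeki is ranked higher on 3 ballots, Blum on 6. Blum wins 6–3.
Okafor vs Hoang: 3 to 6, Hoang.
Okafor–Blum: Okafor 6–3.
Hoang vs Blum: Hoang preferred on 2+3 = 5 ballots; Hoang wins 5–4.
No candidate is winless: Ruiz beats Blum; Mbeki beats Ruiz; Okafor beats Ruiz; Hoang beats Ruiz; Blum beats Mbeki. There is no Condorcet loser.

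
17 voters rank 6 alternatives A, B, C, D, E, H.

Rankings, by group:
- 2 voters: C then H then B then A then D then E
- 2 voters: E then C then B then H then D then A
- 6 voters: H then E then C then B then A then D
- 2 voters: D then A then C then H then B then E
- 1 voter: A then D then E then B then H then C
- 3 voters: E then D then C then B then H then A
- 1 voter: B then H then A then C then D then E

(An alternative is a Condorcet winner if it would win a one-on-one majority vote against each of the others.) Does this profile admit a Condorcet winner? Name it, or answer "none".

none

Pairwise majorities:
A vs B: A preferred on 2+1 = 3 ballots; B wins 14–3.
A vs C: A is ranked higher on 2+1+1 = 4 ballots, C on 13. C wins 13–4.
A vs D: 10 to 7, A.
A vs E: 6 to 11, E.
A vs H: 3 to 14, H.
B vs C: 2 to 15, C.
B vs D: B preferred on 2+2+6+1 = 11 ballots; B wins 11–6.
B vs E: B is ranked higher on 2+2+1 = 5 ballots, E on 12. E wins 12–5.
B vs H: 7 to 10, H.
C vs D: C preferred on 2+2+6+1 = 11 ballots; C wins 11–6.
C vs E: 5 to 12, E.
C vs H: C is ranked higher on 2+2+2+3 = 9 ballots, H on 8. C wins 9–8.
D vs E: D preferred on 2+2+1+1 = 6 ballots; E wins 11–6.
D vs H: 6 to 11, H.
E vs H: E preferred on 2+1+3 = 6 ballots; H wins 11–6.
Every alternative loses at least once (A loses to B; B loses to C; C loses to E; D loses to A; E loses to H; H loses to C). The majority relation contains the cycle C beats H beats E beats C, so there is no Condorcet winner.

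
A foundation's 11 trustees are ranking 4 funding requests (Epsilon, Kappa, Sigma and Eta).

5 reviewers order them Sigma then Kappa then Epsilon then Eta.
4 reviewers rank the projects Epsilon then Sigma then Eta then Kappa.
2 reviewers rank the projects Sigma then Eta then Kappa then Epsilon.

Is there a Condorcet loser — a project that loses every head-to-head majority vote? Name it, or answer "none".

Pairwise majorities:
Epsilon vs Kappa: Kappa, 7–4.
Epsilon vs Sigma: Sigma wins 7–4.
Epsilon vs Eta: Epsilon wins 9–2.
Kappa vs Sigma: 0 for Kappa, 11 for Sigma — Sigma by 11–0.
Kappa vs Eta: 5 for Kappa, 6 for Eta — Eta by 6–5.
Sigma vs Eta: 5+4+2 = 11 for Sigma, 0 for Eta — Sigma by 11–0.
No project is winless: Epsilon beats Eta; Kappa beats Epsilon; Sigma beats Epsilon; Eta beats Kappa. There is no Condorcet loser.

none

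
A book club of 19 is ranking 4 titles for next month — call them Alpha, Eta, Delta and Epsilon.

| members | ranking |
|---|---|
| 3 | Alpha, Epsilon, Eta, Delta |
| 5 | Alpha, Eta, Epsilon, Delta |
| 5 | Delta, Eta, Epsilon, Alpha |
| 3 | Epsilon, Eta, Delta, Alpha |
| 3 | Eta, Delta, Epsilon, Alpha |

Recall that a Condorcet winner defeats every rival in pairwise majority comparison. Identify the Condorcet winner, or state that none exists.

Pairwise majorities:
Alpha vs Eta: Eta wins 11–8.
Alpha vs Delta: 3+5 = 8 for Alpha, 11 for Delta — Delta by 11–8.
Alpha vs Epsilon: Epsilon wins 11–8.
Eta vs Delta: Eta preferred on 3+5+3+3 = 14 ballots; Eta wins 14–5.
Eta vs Epsilon: 5+5+3 = 13 for Eta, 6 for Epsilon — Eta by 13–6.
Delta vs Epsilon: Delta is ranked higher on 5+3 = 8 ballots, Epsilon on 11. Epsilon wins 11–8.
Eta defeats every rival head-to-head and is the Condorcet winner.

Eta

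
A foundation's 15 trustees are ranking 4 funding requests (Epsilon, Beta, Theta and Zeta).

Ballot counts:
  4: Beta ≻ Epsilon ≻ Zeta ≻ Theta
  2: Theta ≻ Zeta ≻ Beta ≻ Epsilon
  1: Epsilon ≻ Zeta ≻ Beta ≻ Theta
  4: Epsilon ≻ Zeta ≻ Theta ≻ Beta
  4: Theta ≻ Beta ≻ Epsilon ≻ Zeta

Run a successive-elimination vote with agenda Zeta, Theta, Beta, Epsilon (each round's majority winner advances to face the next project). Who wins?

Round 1: Zeta vs Theta — 9–6, Zeta advances.
Round 2: Zeta vs Beta — 7–8, Beta advances.
Round 3: Beta vs Epsilon — 10–5, Beta advances.
Beta survives the agenda.

Beta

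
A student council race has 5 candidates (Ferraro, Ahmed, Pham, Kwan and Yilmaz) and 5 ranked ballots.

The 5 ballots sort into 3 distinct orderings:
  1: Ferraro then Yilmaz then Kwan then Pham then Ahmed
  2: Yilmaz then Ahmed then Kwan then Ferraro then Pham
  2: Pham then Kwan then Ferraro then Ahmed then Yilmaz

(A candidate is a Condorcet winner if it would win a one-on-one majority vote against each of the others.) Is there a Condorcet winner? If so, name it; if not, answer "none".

Pairwise majorities:
Ferraro vs Ahmed: 1+2 = 3 for Ferraro, 2 for Ahmed — Ferraro by 3–2.
Ferraro vs Pham: Ferraro is ranked higher on 1+2 = 3 ballots, Pham on 2. Ferraro wins 3–2.
Ferraro vs Kwan: 1 to 4, Kwan.
Ferraro vs Yilmaz: 3 to 2, Ferraro.
Ahmed vs Pham: Ahmed is ranked higher on 2 ballots, Pham on 3. Pham wins 3–2.
Ahmed vs Kwan: Ahmed is ranked higher on 2 ballots, Kwan on 3. Kwan wins 3–2.
Ahmed vs Yilmaz: Ahmed is ranked higher on 2 ballots, Yilmaz on 3. Yilmaz wins 3–2.
Pham vs Kwan: 2 for Pham, 3 for Kwan — Kwan by 3–2.
Pham vs Yilmaz: 2 to 3, Yilmaz.
Kwan vs Yilmaz: 2 to 3, Yilmaz.
No candidate is unbeaten: Ferraro loses to Kwan; Ahmed loses to Ferraro; Pham loses to Ferraro; Kwan loses to Yilmaz; Yilmaz loses to Ferraro. In particular Ferraro → Yilmaz → Kwan → Ferraro is a majority cycle — no Condorcet winner exists.

none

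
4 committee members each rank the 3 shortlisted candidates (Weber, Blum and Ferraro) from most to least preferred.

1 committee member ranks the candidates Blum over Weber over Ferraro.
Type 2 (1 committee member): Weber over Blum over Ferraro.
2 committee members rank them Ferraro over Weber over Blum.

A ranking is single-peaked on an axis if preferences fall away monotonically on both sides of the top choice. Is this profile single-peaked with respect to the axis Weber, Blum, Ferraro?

no

Axis positions: Weber=1, Blum=2, Ferraro=3.
Type 1 (peak Blum at position 2): ranking walks positions 2-1-3, expanding outward from the peak — single-peaked.
Type 2 (peak Weber at position 1): ranking walks positions 1-2-3, expanding outward from the peak — single-peaked.
Type 3: ranking walks positions 3-1-2; Weber is ranked above Blum even though Blum lies between Weber and the peak Ferraro on the axis — preferences dip and rise again. Not single-peaked.
Type 3 violates single-peakedness, so the profile is not single-peaked on this axis.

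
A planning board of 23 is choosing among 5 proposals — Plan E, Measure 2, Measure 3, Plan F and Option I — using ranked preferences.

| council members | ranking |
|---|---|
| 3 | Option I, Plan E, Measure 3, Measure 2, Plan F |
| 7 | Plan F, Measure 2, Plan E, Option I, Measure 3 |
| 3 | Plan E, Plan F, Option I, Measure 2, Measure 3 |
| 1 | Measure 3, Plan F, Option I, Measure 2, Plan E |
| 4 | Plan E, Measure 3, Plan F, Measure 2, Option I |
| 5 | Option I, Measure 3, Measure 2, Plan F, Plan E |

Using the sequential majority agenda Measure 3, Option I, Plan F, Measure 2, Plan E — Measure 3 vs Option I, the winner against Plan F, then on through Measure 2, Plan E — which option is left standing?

Round 1: Measure 3 vs Option I — 5–18, Option I advances.
Round 2: Option I vs Plan F — 8–15, Plan F advances.
Round 3: Plan F vs Measure 2 — 15–8, Plan F advances.
Round 4: Plan F vs Plan E — 13–10, Plan F advances.
Plan F survives the agenda.

Plan F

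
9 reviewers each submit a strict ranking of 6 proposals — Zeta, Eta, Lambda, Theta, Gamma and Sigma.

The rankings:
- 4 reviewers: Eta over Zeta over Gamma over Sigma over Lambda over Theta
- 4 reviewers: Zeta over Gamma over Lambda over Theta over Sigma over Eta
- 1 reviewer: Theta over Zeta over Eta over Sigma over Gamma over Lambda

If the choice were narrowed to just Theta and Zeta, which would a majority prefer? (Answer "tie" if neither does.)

Zeta

Ballots ranking Theta above Zeta: 1.
Ballots ranking Zeta above Theta: 9 − 1 = 8.
Zeta wins the head-to-head 8–1.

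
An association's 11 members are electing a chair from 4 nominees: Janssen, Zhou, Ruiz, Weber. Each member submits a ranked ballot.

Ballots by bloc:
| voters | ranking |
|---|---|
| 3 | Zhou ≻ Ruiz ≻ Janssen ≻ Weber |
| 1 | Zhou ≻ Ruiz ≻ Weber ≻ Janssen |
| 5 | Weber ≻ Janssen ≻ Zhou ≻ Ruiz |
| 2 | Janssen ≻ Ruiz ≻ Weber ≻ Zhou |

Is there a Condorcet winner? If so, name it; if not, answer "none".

Check each pair by majority over 11 ballots:
Janssen vs Zhou: 7 to 4, Janssen.
Janssen vs Ruiz: Janssen is ranked higher on 5+2 = 7 ballots, Ruiz on 4. Janssen wins 7–4.
Janssen vs Weber: Weber, 6–5.
Zhou vs Ruiz: Zhou, 9–2.
Zhou vs Weber: Zhou preferred on 3+1 = 4 ballots; Weber wins 7–4.
Ruiz vs Weber: 6 to 5, Ruiz.
Every candidate loses at least once (Janssen loses to Weber; Zhou loses to Janssen; Ruiz loses to Janssen; Weber loses to Ruiz). The majority relation contains the cycle Janssen > Ruiz > Weber > Janssen, so there is no Condorcet winner.

none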